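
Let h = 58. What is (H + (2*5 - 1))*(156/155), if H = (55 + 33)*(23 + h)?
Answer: 1113372/155 ≈ 7183.0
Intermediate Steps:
H = 7128 (H = (55 + 33)*(23 + 58) = 88*81 = 7128)
(H + (2*5 - 1))*(156/155) = (7128 + (2*5 - 1))*(156/155) = (7128 + (10 - 1))*(156*(1/155)) = (7128 + 9)*(156/155) = 7137*(156/155) = 1113372/155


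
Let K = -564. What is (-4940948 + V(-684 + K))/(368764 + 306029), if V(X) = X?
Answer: -706028/96399 ≈ -7.3240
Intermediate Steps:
(-4940948 + V(-684 + K))/(368764 + 306029) = (-4940948 + (-684 - 564))/(368764 + 306029) = (-4940948 - 1248)/674793 = -4942196*1/674793 = -706028/96399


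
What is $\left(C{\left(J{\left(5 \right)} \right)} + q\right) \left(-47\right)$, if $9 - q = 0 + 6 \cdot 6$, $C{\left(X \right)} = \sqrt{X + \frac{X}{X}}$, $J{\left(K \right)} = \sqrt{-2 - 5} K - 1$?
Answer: $1269 - 47 \sqrt{5} \sqrt[4]{7} \sqrt{i} \approx 1148.1 - 120.88 i$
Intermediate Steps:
$J{\left(K \right)} = -1 + i K \sqrt{7}$ ($J{\left(K \right)} = \sqrt{-7} K - 1 = i \sqrt{7} K - 1 = i K \sqrt{7} - 1 = -1 + i K \sqrt{7}$)
$C{\left(X \right)} = \sqrt{1 + X}$ ($C{\left(X \right)} = \sqrt{X + 1} = \sqrt{1 + X}$)
$q = -27$ ($q = 9 - \left(0 + 6 \cdot 6\right) = 9 - \left(0 + 36\right) = 9 - 36 = -27$)
$\left(C{\left(J{\left(5 \right)} \right)} + q\right) \left(-47\right) = \left(\sqrt{1 - \left(1 - i 5 \sqrt{7}\right)} - 27\right) \left(-47\right) = \left(\sqrt{1 - \left(1 - 5 i \sqrt{7}\right)} - 27\right) \left(-47\right) = \left(\sqrt{5 i \sqrt{7}} - 27\right) \left(-47\right) = \left(\sqrt{5} \sqrt[4]{7} \sqrt{i} - 27\right) \left(-47\right) = \left(-27 + \sqrt{5} \sqrt[4]{7} \sqrt{i}\right) \left(-47\right) = 1269 - 47 \sqrt{5} \sqrt[4]{7} \sqrt{i}$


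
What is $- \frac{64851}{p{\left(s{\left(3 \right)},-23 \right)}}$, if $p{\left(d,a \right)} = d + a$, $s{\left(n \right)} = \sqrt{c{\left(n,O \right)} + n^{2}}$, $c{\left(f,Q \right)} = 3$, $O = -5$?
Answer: $\frac{1491573}{517} + \frac{129702 \sqrt{3}}{517} \approx 3319.6$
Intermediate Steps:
$s{\left(n \right)} = \sqrt{3 + n^{2}}$
$p{\left(d,a \right)} = a + d$
$- \frac{64851}{p{\left(s{\left(3 \right)},-23 \right)}} = - \frac{64851}{-23 + \sqrt{3 + 3^{2}}} = - \frac{64851}{-23 + \sqrt{3 + 9}} = - \frac{64851}{-23 + \sqrt{12}} = - \frac{64851}{-23 + 2 \sqrt{3}}$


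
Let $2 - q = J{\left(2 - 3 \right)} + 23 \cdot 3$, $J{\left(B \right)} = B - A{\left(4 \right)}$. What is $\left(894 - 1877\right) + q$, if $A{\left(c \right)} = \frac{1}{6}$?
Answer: $- \frac{6293}{6} \approx -1048.8$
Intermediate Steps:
$A{\left(c \right)} = \frac{1}{6}$
$J{\left(B \right)} = - \frac{1}{6} + B$ ($J{\left(B \right)} = B - \frac{1}{6} = - \frac{1}{6} + B$)
$q = - \frac{395}{6}$ ($q = 2 - \left(\left(- \frac{1}{6} + \left(2 - 3\right)\right) + 23 \cdot 3\right) = 2 - \left(\left(- \frac{1}{6} - 1\right) + 69\right) = 2 - \left(- \frac{7}{6} + 69\right) = 2 - \frac{407}{6} = - \frac{395}{6} \approx -65.833$)
$\left(894 - 1877\right) + q = \left(894 - 1877\right) - \frac{395}{6} = -983 - \frac{395}{6} = - \frac{6293}{6}$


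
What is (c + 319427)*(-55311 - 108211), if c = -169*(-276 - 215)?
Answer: -65802233932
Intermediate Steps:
c = 82979 (c = -169*(-491) = 82979)
(c + 319427)*(-55311 - 108211) = (82979 + 319427)*(-55311 - 108211) = 402406*(-163522) = -65802233932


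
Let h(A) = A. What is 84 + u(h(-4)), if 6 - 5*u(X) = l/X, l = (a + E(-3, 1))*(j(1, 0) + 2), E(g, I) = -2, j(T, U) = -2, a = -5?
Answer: 426/5 ≈ 85.200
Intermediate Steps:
l = 0 (l = (-5 - 2)*(-2 + 2) = -7*0 = 0)
u(X) = 6/5 (u(X) = 6/5 - 0/X = 6/5 - ⅕*0 = 6/5 + 0 = 6/5)
84 + u(h(-4)) = 84 + 6/5 = 426/5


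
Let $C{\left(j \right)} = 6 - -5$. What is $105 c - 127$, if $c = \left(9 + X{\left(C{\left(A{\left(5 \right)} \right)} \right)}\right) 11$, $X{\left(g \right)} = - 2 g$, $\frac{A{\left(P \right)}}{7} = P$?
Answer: $-15142$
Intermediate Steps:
$A{\left(P \right)} = 7 P$
$C{\left(j \right)} = 11$ ($C{\left(j \right)} = 6 + 5 = 11$)
$c = -143$ ($c = \left(9 - 22\right) 11 = \left(-13\right) 11 = -143$)
$105 c - 127 = 105 \left(-143\right) - 127 = -15015 - 127 = -15142$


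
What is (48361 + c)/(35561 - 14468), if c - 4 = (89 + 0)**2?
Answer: 18762/7031 ≈ 2.6685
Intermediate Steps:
c = 7925 (c = 4 + (89 + 0)**2 = 4 + 89**2 = 4 + 7921 = 7925)
(48361 + c)/(35561 - 14468) = (48361 + 7925)/(35561 - 14468) = 56286/21093 = 56286*(1/21093) = 18762/7031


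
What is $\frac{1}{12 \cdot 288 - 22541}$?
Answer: $- \frac{1}{19085} \approx -5.2397 \cdot 10^{-5}$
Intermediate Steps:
$\frac{1}{12 \cdot 288 - 22541} = \frac{1}{3456 - 22541} = \frac{1}{-19085} = - \frac{1}{19085}$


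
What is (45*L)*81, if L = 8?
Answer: 29160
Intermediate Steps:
(45*L)*81 = (45*8)*81 = 360*81 = 29160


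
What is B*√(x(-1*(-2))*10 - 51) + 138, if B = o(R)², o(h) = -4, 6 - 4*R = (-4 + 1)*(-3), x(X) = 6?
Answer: 186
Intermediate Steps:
R = -¾ (R = 3/2 - (-4 + 1)*(-3)/4 = 3/2 - (-3)*(-3)/4 = 3/2 - ¼*9 = 3/2 - 9/4 = -¾ ≈ -0.75000)
B = 16 (B = (-4)² = 16)
B*√(x(-1*(-2))*10 - 51) + 138 = 16*√(6*10 - 51) + 138 = 16*√(60 - 51) + 138 = 16*√9 + 138 = 16*3 + 138 = 48 + 138 = 186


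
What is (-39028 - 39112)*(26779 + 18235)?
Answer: -3517393960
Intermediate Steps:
(-39028 - 39112)*(26779 + 18235) = -78140*45014 = -3517393960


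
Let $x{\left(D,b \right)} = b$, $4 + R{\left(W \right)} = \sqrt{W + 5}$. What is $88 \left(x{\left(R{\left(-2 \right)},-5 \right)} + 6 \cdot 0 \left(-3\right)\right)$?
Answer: $-440$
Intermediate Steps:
$R{\left(W \right)} = -4 + \sqrt{5 + W}$ ($R{\left(W \right)} = -4 + \sqrt{W + 5} = -4 + \sqrt{5 + W}$)
$88 \left(x{\left(R{\left(-2 \right)},-5 \right)} + 6 \cdot 0 \left(-3\right)\right) = 88 \left(-5 + 6 \cdot 0 \left(-3\right)\right) = 88 \left(-5 + 0 \left(-3\right)\right) = 88 \left(-5 + 0\right) = 88 \left(-5\right) = -440$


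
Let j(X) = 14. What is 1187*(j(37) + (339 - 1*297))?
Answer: 66472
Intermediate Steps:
1187*(j(37) + (339 - 1*297)) = 1187*(14 + (339 - 1*297)) = 1187*(14 + (339 - 297)) = 1187*(14 + 42) = 1187*56 = 66472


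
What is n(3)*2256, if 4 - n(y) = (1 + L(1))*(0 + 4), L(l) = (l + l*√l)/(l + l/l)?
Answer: -9024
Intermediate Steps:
L(l) = (l + l^(3/2))/(1 + l) (L(l) = (l + l^(3/2))/(l + 1) = (l + l^(3/2))/(1 + l))
n(y) = -4 (n(y) = 4 - (1 + (1 + 1^(3/2))/(1 + 1))*(0 + 4) = 4 - (1 + (1 + 1)/2)*4 = 4 - (1 + (½)*2)*4 = 4 - (1 + 1)*4 = 4 - 2*4 = 4 - 1*8 = 4 - 8 = -4)
n(3)*2256 = -4*2256 = -9024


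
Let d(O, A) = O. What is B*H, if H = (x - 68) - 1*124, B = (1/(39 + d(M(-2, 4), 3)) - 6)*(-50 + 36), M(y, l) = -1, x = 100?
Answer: -146188/19 ≈ -7694.1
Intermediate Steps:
B = 1589/19 (B = (1/(39 - 1) - 6)*(-50 + 36) = (1/38 - 6)*(-14) = -227/38*(-14) = 1589/19 ≈ 83.632)
H = -92 (H = (100 - 68) - 1*124 = 32 - 124 = -92)
B*H = (1589/19)*(-92) = -146188/19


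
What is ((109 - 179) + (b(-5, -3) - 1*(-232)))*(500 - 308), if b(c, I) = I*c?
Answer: 33984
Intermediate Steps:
((109 - 179) + (b(-5, -3) - 1*(-232)))*(500 - 308) = ((109 - 179) + (-3*(-5) - 1*(-232)))*(500 - 308) = (-70 + (15 + 232))*192 = (-70 + 247)*192 = 177*192 = 33984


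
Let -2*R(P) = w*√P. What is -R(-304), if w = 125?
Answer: 250*I*√19 ≈ 1089.7*I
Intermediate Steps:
R(P) = -125*√P/2
-R(-304) = -(-125)*√(-304)/2 = -(-125)*4*I*√19/2 = -(-250)*I*√19 = 250*I*√19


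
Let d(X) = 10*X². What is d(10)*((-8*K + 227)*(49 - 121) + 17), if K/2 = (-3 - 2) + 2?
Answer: -19783000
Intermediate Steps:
K = -6 (K = 2*((-3 - 2) + 2) = 2*(-5 + 2) = 2*(-3) = -6)
d(10)*((-8*K + 227)*(49 - 121) + 17) = (10*10²)*((-8*(-6) + 227)*(49 - 121) + 17) = (10*100)*((48 + 227)*(-72) + 17) = 1000*(275*(-72) + 17) = 1000*(-19800 + 17) = 1000*(-19783) = -19783000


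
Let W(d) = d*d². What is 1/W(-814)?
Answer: -1/539353144 ≈ -1.8541e-9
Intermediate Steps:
W(d) = d³
1/W(-814) = 1/((-814)³) = 1/(-539353144) = -1/539353144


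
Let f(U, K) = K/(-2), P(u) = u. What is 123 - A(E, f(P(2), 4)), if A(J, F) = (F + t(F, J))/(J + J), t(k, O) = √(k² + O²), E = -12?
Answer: 1475/12 + √37/12 ≈ 123.42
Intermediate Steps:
f(U, K) = -K/2 (f(U, K) = K*(-½) = -K/2)
t(k, O) = √(O² + k²)
A(J, F) = (F + √(F² + J²))/(2*J) (A(J, F) = (F + √(J² + F²))/(J + J) = (F + √(F² + J²))/((2*J)) = (F + √(F² + J²))*(1/(2*J)) = (F + √(F² + J²))/(2*J))
123 - A(E, f(P(2), 4)) = 123 - (-½*4 + √((-½*4)² + (-12)²))/(2*(-12)) = 123 - (-1)*(-2 + √((-2)² + 144))/(2*12) = 123 - (-1)*(-2 + √(4 + 144))/(2*12) = 123 - (-1)*(-2 + √148)/(2*12) = 123 - (-1)*(-2 + 2*√37)/(2*12) = 123 - (1/12 - √37/12) = 123 + (-1/12 + √37/12) = 1475/12 + √37/12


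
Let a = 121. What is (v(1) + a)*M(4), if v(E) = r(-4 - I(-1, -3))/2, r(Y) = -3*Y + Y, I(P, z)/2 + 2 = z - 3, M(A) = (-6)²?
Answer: 3924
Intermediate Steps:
M(A) = 36
I(P, z) = -10 + 2*z (I(P, z) = -4 + 2*(z - 3) = -4 + 2*(-3 + z) = -4 + (-6 + 2*z) = -10 + 2*z)
r(Y) = -2*Y
v(E) = -12 (v(E) = -2*(-4 - (-10 + 2*(-3)))/2 = -2*(-4 - (-10 - 6))*(½) = -2*(-4 - 1*(-16))*(½) = -2*(-4 + 16)*(½) = -2*12*(½) = -24*½ = -12)
(v(1) + a)*M(4) = (-12 + 121)*36 = 109*36 = 3924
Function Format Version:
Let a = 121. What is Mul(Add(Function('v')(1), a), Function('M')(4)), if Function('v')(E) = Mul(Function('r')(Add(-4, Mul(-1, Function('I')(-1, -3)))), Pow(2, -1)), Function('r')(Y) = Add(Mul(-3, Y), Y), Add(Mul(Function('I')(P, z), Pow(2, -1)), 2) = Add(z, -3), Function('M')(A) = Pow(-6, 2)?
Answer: 3924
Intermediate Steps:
Function('M')(A) = 36
Function('I')(P, z) = Add(-10, Mul(2, z)) (Function('I')(P, z) = Add(-4, Mul(2, Add(z, -3))) = Add(-4, Mul(2, Add(-3, z))) = Add(-4, Add(-6, Mul(2, z))) = Add(-10, Mul(2, z)))
Function('r')(Y) = Mul(-2, Y)
Function('v')(E) = -12 (Function('v')(E) = Mul(Mul(-2, Add(-4, Mul(-1, Add(-10, Mul(2, -3))))), Pow(2, -1)) = Mul(Mul(-2, Add(-4, Mul(-1, Add(-10, -6)))), Rational(1, 2)) = Mul(Mul(-2, Add(-4, Mul(-1, -16))), Rational(1, 2)) = Mul(Mul(-2, Add(-4, 16)), Rational(1, 2)) = Mul(Mul(-2, 12), Rational(1, 2)) = Mul(-24, Rational(1, 2)) = -12)
Mul(Add(Function('v')(1), a), Function('M')(4)) = Mul(Add(-12, 121), 36) = Mul(109, 36) = 3924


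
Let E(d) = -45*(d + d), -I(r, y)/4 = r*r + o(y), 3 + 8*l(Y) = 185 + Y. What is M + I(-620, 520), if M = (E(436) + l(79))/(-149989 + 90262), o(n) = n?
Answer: -245227808407/159272 ≈ -1.5397e+6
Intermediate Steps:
l(Y) = 91/4 + Y/8 (l(Y) = -3/8 + (185 + Y)/8 = -3/8 + (185/8 + Y/8) = 91/4 + Y/8)
I(r, y) = -4*y - 4*r² (I(r, y) = -4*(r*r + y) = -4*(r² + y) = -4*(y + r²) = -4*y - 4*r²)
E(d) = -90*d
M = 104553/159272 (M = (-90*436 + (91/4 + (⅛)*79))/(-149989 + 90262) = (-39240 + (91/4 + 79/8))/(-59727) = (-39240 + 261/8)*(-1/59727) = -313659/8*(-1/59727) = 104553/159272 ≈ 0.65644)
M + I(-620, 520) = 104553/159272 + (-4*520 - 4*(-620)²) = 104553/159272 + (-2080 - 4*384400) = 104553/159272 + (-2080 - 1537600) = 104553/159272 - 1539680 = -245227808407/159272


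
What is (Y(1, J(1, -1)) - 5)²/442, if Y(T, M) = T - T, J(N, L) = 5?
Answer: 25/442 ≈ 0.056561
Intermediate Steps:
Y(T, M) = 0
(Y(1, J(1, -1)) - 5)²/442 = (0 - 5)²/442 = (-5)²*(1/442) = 25*(1/442) = 25/442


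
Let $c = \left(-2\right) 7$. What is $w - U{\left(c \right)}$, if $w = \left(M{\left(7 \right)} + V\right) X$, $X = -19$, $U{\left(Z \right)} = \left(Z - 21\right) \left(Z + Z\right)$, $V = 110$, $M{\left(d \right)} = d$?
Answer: $-3203$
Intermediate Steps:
$c = -14$
$U{\left(Z \right)} = 2 Z \left(-21 + Z\right)$ ($U{\left(Z \right)} = \left(-21 + Z\right) 2 Z = 2 Z \left(-21 + Z\right)$)
$w = -2223$ ($w = \left(7 + 110\right) \left(-19\right) = 117 \left(-19\right) = -2223$)
$w - U{\left(c \right)} = -2223 - 2 \left(-14\right) \left(-21 - 14\right) = -2223 - 2 \left(-14\right) \left(-35\right) = -2223 - 980 = -3203$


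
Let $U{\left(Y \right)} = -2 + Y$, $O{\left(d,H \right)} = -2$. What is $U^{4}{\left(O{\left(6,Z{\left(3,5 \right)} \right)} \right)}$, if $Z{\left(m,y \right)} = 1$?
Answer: $256$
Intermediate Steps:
$U^{4}{\left(O{\left(6,Z{\left(3,5 \right)} \right)} \right)} = \left(-2 - 2\right)^{4} = \left(-4\right)^{4} = 256$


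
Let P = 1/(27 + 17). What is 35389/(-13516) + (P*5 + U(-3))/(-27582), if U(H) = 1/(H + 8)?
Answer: -17895233347/6834635720 ≈ -2.6183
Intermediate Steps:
U(H) = 1/(8 + H)
P = 1/44 ≈ 0.022727
35389/(-13516) + (P*5 + U(-3))/(-27582) = 35389/(-13516) + ((1/44)*5 + 1/(8 - 3))/(-27582) = 35389*(-1/13516) + (5/44 + 1/5)*(-1/27582) = -35389/13516 + (5/44 + ⅕)*(-1/27582) = -35389/13516 + (69/220)*(-1/27582) = -35389/13516 - 23/2022680 = -17895233347/6834635720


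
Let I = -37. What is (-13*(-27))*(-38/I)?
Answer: 13338/37 ≈ 360.49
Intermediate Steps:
(-13*(-27))*(-38/I) = (-13*(-27))*(-38/(-37)) = 351*(-38*(-1/37)) = 351*(38/37) = 13338/37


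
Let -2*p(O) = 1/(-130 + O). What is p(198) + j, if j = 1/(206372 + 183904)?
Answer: -97535/13269384 ≈ -0.0073504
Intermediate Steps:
p(O) = -1/(2*(-130 + O))
j = 1/390276 ≈ 2.5623e-6
p(198) + j = -1/(-260 + 2*198) + 1/390276 = -1/(-260 + 396) + 1/390276 = -1/136 + 1/390276 = -97535/13269384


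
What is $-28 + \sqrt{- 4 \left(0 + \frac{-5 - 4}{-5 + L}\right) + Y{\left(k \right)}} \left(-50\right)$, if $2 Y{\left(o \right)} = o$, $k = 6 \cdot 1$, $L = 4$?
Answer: $-28 - 50 i \sqrt{33} \approx -28.0 - 287.23 i$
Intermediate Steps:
$k = 6$
$Y{\left(o \right)} = \frac{o}{2}$
$-28 + \sqrt{- 4 \left(0 + \frac{-5 - 4}{-5 + L}\right) + Y{\left(k \right)}} \left(-50\right) = -28 + \sqrt{- 4 \left(0 + \frac{-5 - 4}{-5 + 4}\right) + \frac{1}{2} \cdot 6} \left(-50\right) = -28 + \sqrt{- 4 \left(0 - \frac{9}{-1}\right) + 3} \left(-50\right) = -28 + \sqrt{- 4 \left(0 - -9\right) + 3} \left(-50\right) = -28 + \sqrt{- 4 \left(0 + 9\right) + 3} \left(-50\right) = -28 + \sqrt{\left(-4\right) 9 + 3} \left(-50\right) = -28 + \sqrt{-36 + 3} \left(-50\right) = -28 + \sqrt{-33} \left(-50\right) = -28 + i \sqrt{33} \left(-50\right) = -28 - 50 i \sqrt{33}$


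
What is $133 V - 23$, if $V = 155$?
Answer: $20592$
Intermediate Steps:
$133 V - 23 = 133 \cdot 155 - 23 = 20615 - 23 = 20592$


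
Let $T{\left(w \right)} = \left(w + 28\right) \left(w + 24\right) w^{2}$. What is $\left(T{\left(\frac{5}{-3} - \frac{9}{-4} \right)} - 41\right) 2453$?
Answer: $\frac{10076651717}{20736} \approx 4.8595 \cdot 10^{5}$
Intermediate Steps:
$T{\left(w \right)} = w^{2} \left(24 + w\right) \left(28 + w\right)$ ($T{\left(w \right)} = \left(28 + w\right) \left(24 + w\right) w^{2} = \left(24 + w\right) \left(28 + w\right) w^{2} = w^{2} \left(24 + w\right) \left(28 + w\right)$)
$\left(T{\left(\frac{5}{-3} - \frac{9}{-4} \right)} - 41\right) 2453 = \left(\left(\frac{5}{-3} - \frac{9}{-4}\right)^{2} \left(672 + \left(\frac{5}{-3} - \frac{9}{-4}\right)^{2} + 52 \left(\frac{5}{-3} - \frac{9}{-4}\right)\right) - 41\right) 2453 = \left(\left(5 \left(- \frac{1}{3}\right) - - \frac{9}{4}\right)^{2} \left(672 + \left(5 \left(- \frac{1}{3}\right) - - \frac{9}{4}\right)^{2} + 52 \left(5 \left(- \frac{1}{3}\right) - - \frac{9}{4}\right)\right) - 41\right) 2453 = \left(\left(- \frac{5}{3} + \frac{9}{4}\right)^{2} \left(672 + \left(- \frac{5}{3} + \frac{9}{4}\right)^{2} + 52 \left(- \frac{5}{3} + \frac{9}{4}\right)\right) - 41\right) 2453 = \left(\left(\frac{7}{12}\right)^{2} \left(672 + \left(\frac{7}{12}\right)^{2} + 52 \cdot \frac{7}{12}\right) - 41\right) 2453 = \left(\frac{49 \left(672 + \frac{49}{144} + \frac{91}{3}\right)}{144} - 41\right) 2453 = \left(\frac{49}{144} \cdot \frac{101185}{144} - 41\right) 2453 = \left(\frac{4958065}{20736} - 41\right) 2453 = \frac{4107889}{20736} \cdot 2453 = \frac{10076651717}{20736}$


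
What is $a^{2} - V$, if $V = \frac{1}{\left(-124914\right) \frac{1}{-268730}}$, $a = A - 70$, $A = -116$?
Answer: $\frac{2160628007}{62457} \approx 34594.0$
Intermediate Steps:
$a = -186$ ($a = -116 - 70 = -186$)
$V = \frac{134365}{62457}$ ($V = \frac{1}{\left(-124914\right) \left(- \frac{1}{268730}\right)} = \frac{1}{\frac{62457}{134365}} = \frac{134365}{62457} \approx 2.1513$)
$a^{2} - V = \left(-186\right)^{2} - \frac{134365}{62457} = 34596 - \frac{134365}{62457} = \frac{2160628007}{62457}$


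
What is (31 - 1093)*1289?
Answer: -1368918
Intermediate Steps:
(31 - 1093)*1289 = -1062*1289 = -1368918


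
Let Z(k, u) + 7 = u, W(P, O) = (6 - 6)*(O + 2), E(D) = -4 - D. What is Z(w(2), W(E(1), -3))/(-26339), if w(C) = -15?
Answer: 7/26339 ≈ 0.00026577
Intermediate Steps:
W(P, O) = 0 (W(P, O) = 0*(2 + O) = 0)
Z(k, u) = -7 + u
Z(w(2), W(E(1), -3))/(-26339) = (-7 + 0)/(-26339) = -7*(-1/26339) = 7/26339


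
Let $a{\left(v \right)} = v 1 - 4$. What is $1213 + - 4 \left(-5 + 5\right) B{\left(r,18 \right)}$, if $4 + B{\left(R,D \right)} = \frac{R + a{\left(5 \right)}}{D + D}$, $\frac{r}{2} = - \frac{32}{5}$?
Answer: $1213$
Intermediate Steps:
$r = - \frac{64}{5}$ ($r = 2 \left(- \frac{32}{5}\right) = - \frac{64}{5} \approx -12.8$)
$a{\left(v \right)} = -4 + v$ ($a{\left(v \right)} = v - 4 = -4 + v$)
$B{\left(R,D \right)} = -4 + \frac{1 + R}{2 D}$ ($B{\left(R,D \right)} = -4 + \frac{R + \left(-4 + 5\right)}{D + D} = -4 + \frac{R + 1}{2 D} = -4 + \left(1 + R\right) \frac{1}{2 D} = -4 + \frac{1 + R}{2 D}$)
$1213 + - 4 \left(-5 + 5\right) B{\left(r,18 \right)} = 1213 + - 4 \left(-5 + 5\right) \frac{1 - \frac{64}{5} - 144}{2 \cdot 18} = 1213 + \left(-4\right) 0 \cdot \frac{1}{2} \cdot \frac{1}{18} \left(1 - \frac{64}{5} - 144\right) = 1213 + 0 \cdot \frac{1}{2} \cdot \frac{1}{18} \left(- \frac{779}{5}\right) = 1213 + 0 \left(- \frac{779}{180}\right) = 1213 + 0 = 1213$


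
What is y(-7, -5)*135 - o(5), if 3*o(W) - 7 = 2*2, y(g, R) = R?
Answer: -2036/3 ≈ -678.67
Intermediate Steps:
o(W) = 11/3 (o(W) = 7/3 + (2*2)/3 = 7/3 + (1/3)*4 = 7/3 + 4/3 = 11/3)
y(-7, -5)*135 - o(5) = -5*135 - 1*11/3 = -675 - 11/3 = -2036/3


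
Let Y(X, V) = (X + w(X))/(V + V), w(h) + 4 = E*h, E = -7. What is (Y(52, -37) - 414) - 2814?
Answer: -119278/37 ≈ -3223.7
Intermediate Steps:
w(h) = -4 - 7*h
Y(X, V) = (-4 - 6*X)/(2*V) (Y(X, V) = (X + (-4 - 7*X))/(V + V) = (-4 - 6*X)/((2*V)) = (-4 - 6*X)*(1/(2*V)) = (-4 - 6*X)/(2*V))
(Y(52, -37) - 414) - 2814 = ((-2 - 3*52)/(-37) - 414) - 2814 = (-(-2 - 156)/37 - 414) - 2814 = (-1/37*(-158) - 414) - 2814 = (158/37 - 414) - 2814 = -15160/37 - 2814 = -119278/37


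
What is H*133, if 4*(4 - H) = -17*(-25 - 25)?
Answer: -55461/2 ≈ -27731.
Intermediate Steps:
H = -417/2 (H = 4 - (-17)*(-25 - 25)/4 = 4 - (-17)*(-50)/4 = 4 - 1/4*850 = 4 - 425/2 = -417/2 ≈ -208.50)
H*133 = -417/2*133 = -55461/2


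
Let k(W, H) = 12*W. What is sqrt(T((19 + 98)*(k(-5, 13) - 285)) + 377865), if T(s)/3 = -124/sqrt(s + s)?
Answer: sqrt(7600839494625 + 278070*I*sqrt(8970))/4485 ≈ 614.71 + 0.0010649*I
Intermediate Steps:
T(s) = -186*sqrt(2)/sqrt(s) (T(s) = 3*(-124/sqrt(s + s)) = 3*(-124*sqrt(2)/(2*sqrt(s))) = 3*(-62*sqrt(2)/sqrt(s)) = -186*sqrt(2)/sqrt(s))
sqrt(T((19 + 98)*(k(-5, 13) - 285)) + 377865) = sqrt(-186*sqrt(2)/sqrt((19 + 98)*(12*(-5) - 285)) + 377865) = sqrt(-186*sqrt(2)/sqrt(117*(-60 - 285)) + 377865) = sqrt(-186*sqrt(2)/sqrt(117*(-345)) + 377865) = sqrt(-186*sqrt(2)/sqrt(-40365) + 377865) = sqrt(-186*sqrt(2)*(-I*sqrt(4485)/13455) + 377865) = sqrt(62*I*sqrt(8970)/4485 + 377865) = sqrt(377865 + 62*I*sqrt(8970)/4485)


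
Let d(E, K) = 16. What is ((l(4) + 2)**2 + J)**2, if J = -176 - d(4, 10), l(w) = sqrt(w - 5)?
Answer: 35705 - 1512*I ≈ 35705.0 - 1512.0*I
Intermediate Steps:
l(w) = sqrt(-5 + w)
J = -192 (J = -176 - 1*16 = -176 - 16 = -192)
((l(4) + 2)**2 + J)**2 = ((sqrt(-5 + 4) + 2)**2 - 192)**2 = ((sqrt(-1) + 2)**2 - 192)**2 = ((I + 2)**2 - 192)**2 = ((2 + I)**2 - 192)**2 = (-192 + (2 + I)**2)**2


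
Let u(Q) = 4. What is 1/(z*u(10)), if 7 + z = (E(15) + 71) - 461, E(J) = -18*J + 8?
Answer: -1/2636 ≈ -0.00037936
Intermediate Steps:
E(J) = 8 - 18*J
z = -659 (z = -7 + (((8 - 18*15) + 71) - 461) = -7 + (((8 - 270) + 71) - 461) = -7 + ((-262 + 71) - 461) = -7 + (-191 - 461) = -7 - 652 = -659)
1/(z*u(10)) = 1/(-659*4) = 1/(-2636) = -1/2636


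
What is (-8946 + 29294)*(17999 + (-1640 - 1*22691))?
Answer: -128843536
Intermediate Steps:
(-8946 + 29294)*(17999 + (-1640 - 1*22691)) = 20348*(17999 + (-1640 - 22691)) = 20348*(17999 - 24331) = 20348*(-6332) = -128843536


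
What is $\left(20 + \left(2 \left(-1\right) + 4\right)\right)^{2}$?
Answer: $484$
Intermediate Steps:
$\left(20 + \left(2 \left(-1\right) + 4\right)\right)^{2} = \left(20 + \left(-2 + 4\right)\right)^{2} = \left(20 + 2\right)^{2} = 22^{2} = 484$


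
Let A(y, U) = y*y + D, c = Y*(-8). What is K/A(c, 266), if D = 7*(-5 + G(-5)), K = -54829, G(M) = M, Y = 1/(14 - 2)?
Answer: 493461/626 ≈ 788.28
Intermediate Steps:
Y = 1/12 ≈ 0.083333
c = -⅔ (c = (1/12)*(-8) = -⅔ ≈ -0.66667)
D = -70 (D = 7*(-5 - 5) = 7*(-10) = -70)
A(y, U) = -70 + y² (A(y, U) = y*y - 70 = y² - 70 = -70 + y²)
K/A(c, 266) = -54829/(-70 + (-⅔)²) = -54829/(-70 + 4/9) = -54829/(-626/9) = -54829*(-9/626) = 493461/626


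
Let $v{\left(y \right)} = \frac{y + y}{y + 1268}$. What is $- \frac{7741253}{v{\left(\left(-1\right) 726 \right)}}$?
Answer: $\frac{2097879563}{726} \approx 2.8896 \cdot 10^{6}$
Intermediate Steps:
$v{\left(y \right)} = \frac{2 y}{1268 + y}$
$- \frac{7741253}{v{\left(\left(-1\right) 726 \right)}} = - \frac{7741253}{2 \left(\left(-1\right) 726\right) \frac{1}{1268 - 726}} = - \frac{7741253}{2 \left(-726\right) \frac{1}{1268 - 726}} = - \frac{7741253}{2 \left(-726\right) \frac{1}{542}} = - \frac{7741253}{- \frac{726}{271}} = \left(-7741253\right) \left(- \frac{271}{726}\right) = \frac{2097879563}{726}$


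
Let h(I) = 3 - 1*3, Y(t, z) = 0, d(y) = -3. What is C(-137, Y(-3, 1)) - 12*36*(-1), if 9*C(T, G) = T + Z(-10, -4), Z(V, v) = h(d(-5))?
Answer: 3751/9 ≈ 416.78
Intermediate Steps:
h(I) = 0 (h(I) = 3 - 3 = 0)
Z(V, v) = 0
C(T, G) = T/9 (C(T, G) = (T + 0)/9 = T/9)
C(-137, Y(-3, 1)) - 12*36*(-1) = (⅑)*(-137) - 12*36*(-1) = -137/9 - 432*(-1) = -137/9 - 1*(-432) = -137/9 + 432 = 3751/9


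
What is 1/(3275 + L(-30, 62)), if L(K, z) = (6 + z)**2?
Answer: 1/7899 ≈ 0.00012660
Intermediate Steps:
1/(3275 + L(-30, 62)) = 1/(3275 + (6 + 62)**2) = 1/(3275 + 68**2) = 1/(3275 + 4624) = 1/7899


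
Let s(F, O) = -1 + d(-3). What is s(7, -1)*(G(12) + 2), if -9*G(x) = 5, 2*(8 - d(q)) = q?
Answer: 221/18 ≈ 12.278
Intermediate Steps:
d(q) = 8 - q/2
G(x) = -5/9 (G(x) = -⅑*5 = -5/9)
s(F, O) = 17/2 (s(F, O) = -1 + (8 - ½*(-3)) = -1 + (8 + 3/2) = -1 + 19/2 = 17/2)
s(7, -1)*(G(12) + 2) = 17*(-5/9 + 2)/2 = (17/2)*(13/9) = 221/18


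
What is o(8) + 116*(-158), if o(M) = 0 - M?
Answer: -18336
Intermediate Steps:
o(M) = -M
o(8) + 116*(-158) = -1*8 + 116*(-158) = -8 - 18328 = -18336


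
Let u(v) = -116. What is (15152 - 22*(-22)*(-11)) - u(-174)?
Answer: 9944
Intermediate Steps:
(15152 - 22*(-22)*(-11)) - u(-174) = (15152 - 22*(-22)*(-11)) - 1*(-116) = (15152 - (-484)*(-11)) + 116 = (15152 - 1*5324) + 116 = (15152 - 5324) + 116 = 9828 + 116 = 9944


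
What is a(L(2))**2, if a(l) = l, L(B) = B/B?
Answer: 1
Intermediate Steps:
L(B) = 1
a(L(2))**2 = 1**2 = 1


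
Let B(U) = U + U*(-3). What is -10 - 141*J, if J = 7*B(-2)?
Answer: -3958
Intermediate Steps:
B(U) = -2*U (B(U) = U - 3*U = -2*U)
J = 28 (J = 7*(-2*(-2)) = 7*4 = 28)
-10 - 141*J = -10 - 141*28 = -10 - 3948 = -3958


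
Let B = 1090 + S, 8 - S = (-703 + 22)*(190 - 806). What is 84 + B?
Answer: -418314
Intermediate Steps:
S = -419488 (S = 8 - (-703 + 22)*(190 - 806) = 8 - (-681)*(-616) = 8 - 1*419496 = 8 - 419496 = -419488)
B = -418398 (B = 1090 - 419488 = -418398)
84 + B = 84 - 418398 = -418314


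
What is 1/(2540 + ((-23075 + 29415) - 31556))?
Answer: -1/22676 ≈ -4.4099e-5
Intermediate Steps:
1/(2540 + ((-23075 + 29415) - 31556)) = 1/(2540 + (6340 - 31556)) = 1/(2540 - 25216) = 1/(-22676) = -1/22676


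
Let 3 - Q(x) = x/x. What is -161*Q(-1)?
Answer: -322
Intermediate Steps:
Q(x) = 2 (Q(x) = 3 - x/x = 3 - 1*1 = 3 - 1 = 2)
-161*Q(-1) = -161*2 = -322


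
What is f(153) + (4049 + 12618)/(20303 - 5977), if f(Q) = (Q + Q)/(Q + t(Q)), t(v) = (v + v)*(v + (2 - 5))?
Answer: 5045419/4312126 ≈ 1.1701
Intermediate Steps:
t(v) = 2*v*(-3 + v) (t(v) = (2*v)*(v - 3) = (2*v)*(-3 + v) = 2*v*(-3 + v))
f(Q) = 2*Q/(Q + 2*Q*(-3 + Q)) (f(Q) = (Q + Q)/(Q + 2*Q*(-3 + Q)) = (2*Q)/(Q + 2*Q*(-3 + Q)) = 2*Q/(Q + 2*Q*(-3 + Q)))
f(153) + (4049 + 12618)/(20303 - 5977) = 2/(-5 + 2*153) + (4049 + 12618)/(20303 - 5977) = 2/(-5 + 306) + 16667/14326 = 2/301 + 16667*(1/14326) = 2*(1/301) + 16667/14326 = 2/301 + 16667/14326 = 5045419/4312126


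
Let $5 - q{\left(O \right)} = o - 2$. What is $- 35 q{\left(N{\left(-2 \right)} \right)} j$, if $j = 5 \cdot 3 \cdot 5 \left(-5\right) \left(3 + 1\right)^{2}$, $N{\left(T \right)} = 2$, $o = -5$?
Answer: $2520000$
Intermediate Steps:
$q{\left(O \right)} = 12$ ($q{\left(O \right)} = 5 - \left(-5 - 2\right) = 5 - -7 = 5 + 7 = 12$)
$j = -6000$ ($j = 5 \cdot 15 \left(-5\right) 4^{2} = 5 \left(-75\right) 16 = \left(-375\right) 16 = -6000$)
$- 35 q{\left(N{\left(-2 \right)} \right)} j = \left(-35\right) 12 \left(-6000\right) = \left(-420\right) \left(-6000\right) = 2520000$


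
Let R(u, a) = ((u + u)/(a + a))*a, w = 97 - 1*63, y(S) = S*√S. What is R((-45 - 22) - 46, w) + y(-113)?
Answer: -113 - 113*I*√113 ≈ -113.0 - 1201.2*I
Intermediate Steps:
y(S) = S^(3/2)
w = 34 (w = 97 - 63 = 34)
R(u, a) = u (R(u, a) = ((2*u)/((2*a)))*a = ((2*u)*(1/(2*a)))*a = (u/a)*a = u)
R((-45 - 22) - 46, w) + y(-113) = ((-45 - 22) - 46) + (-113)^(3/2) = (-67 - 46) - 113*I*√113 = -113 - 113*I*√113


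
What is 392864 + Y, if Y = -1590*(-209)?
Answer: 725174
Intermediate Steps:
Y = 332310
392864 + Y = 392864 + 332310 = 725174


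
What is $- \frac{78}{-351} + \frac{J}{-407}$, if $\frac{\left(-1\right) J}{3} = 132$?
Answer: $\frac{398}{333} \approx 1.1952$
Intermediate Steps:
$J = -396$ ($J = \left(-3\right) 132 = -396$)
$- \frac{78}{-351} + \frac{J}{-407} = - \frac{78}{-351} - \frac{396}{-407} = \left(-78\right) \left(- \frac{1}{351}\right) - - \frac{36}{37} = \frac{2}{9} + \frac{36}{37} = \frac{398}{333}$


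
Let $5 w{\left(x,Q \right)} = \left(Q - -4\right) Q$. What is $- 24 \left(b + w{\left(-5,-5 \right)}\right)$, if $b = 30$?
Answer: $-744$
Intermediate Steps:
$w{\left(x,Q \right)} = \frac{Q \left(4 + Q\right)}{5}$ ($w{\left(x,Q \right)} = \frac{\left(Q - -4\right) Q}{5} = \frac{\left(Q + 4\right) Q}{5} = \frac{\left(4 + Q\right) Q}{5} = \frac{Q \left(4 + Q\right)}{5}$)
$- 24 \left(b + w{\left(-5,-5 \right)}\right) = - 24 \left(30 + \frac{1}{5} \left(-5\right) \left(4 - 5\right)\right) = - 24 \left(30 + \frac{1}{5} \left(-5\right) \left(-1\right)\right) = - 24 \left(30 + 1\right) = \left(-24\right) 31 = -744$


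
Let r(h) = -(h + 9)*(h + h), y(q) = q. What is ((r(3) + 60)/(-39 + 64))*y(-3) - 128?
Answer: -3164/25 ≈ -126.56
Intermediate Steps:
r(h) = -2*h*(9 + h) (r(h) = -(9 + h)*2*h = -2*h*(9 + h))
((r(3) + 60)/(-39 + 64))*y(-3) - 128 = ((-2*3*(9 + 3) + 60)/(-39 + 64))*(-3) - 128 = ((-2*3*12 + 60)/25)*(-3) - 128 = ((-72 + 60)*(1/25))*(-3) - 128 = -12*1/25*(-3) - 128 = -12/25*(-3) - 128 = 36/25 - 128 = -3164/25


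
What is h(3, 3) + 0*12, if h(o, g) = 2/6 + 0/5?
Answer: 1/3 ≈ 0.33333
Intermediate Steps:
h(o, g) = 1/3 (h(o, g) = 2*(1/6) + 0*(1/5) = 1/3 + 0 = 1/3)
h(3, 3) + 0*12 = 1/3 + 0*12 = 1/3 + 0 = 1/3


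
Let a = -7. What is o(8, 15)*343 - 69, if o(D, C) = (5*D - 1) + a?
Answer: 10907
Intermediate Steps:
o(D, C) = -8 + 5*D (o(D, C) = (5*D - 1) - 7 = (-1 + 5*D) - 7 = -8 + 5*D)
o(8, 15)*343 - 69 = (-8 + 5*8)*343 - 69 = (-8 + 40)*343 - 69 = 32*343 - 69 = 10976 - 69 = 10907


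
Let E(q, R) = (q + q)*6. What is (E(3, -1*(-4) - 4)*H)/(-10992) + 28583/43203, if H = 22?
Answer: 11665315/19786974 ≈ 0.58955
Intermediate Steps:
E(q, R) = 12*q (E(q, R) = (2*q)*6 = 12*q)
(E(3, -1*(-4) - 4)*H)/(-10992) + 28583/43203 = ((12*3)*22)/(-10992) + 28583/43203 = (36*22)*(-1/10992) + 28583*(1/43203) = 792*(-1/10992) + 28583/43203 = -33/458 + 28583/43203 = 11665315/19786974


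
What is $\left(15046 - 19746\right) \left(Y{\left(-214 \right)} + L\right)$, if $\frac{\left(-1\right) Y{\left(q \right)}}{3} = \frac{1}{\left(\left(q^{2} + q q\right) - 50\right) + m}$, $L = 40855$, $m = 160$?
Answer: $- \frac{8804240236450}{45851} \approx -1.9202 \cdot 10^{8}$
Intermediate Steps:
$Y{\left(q \right)} = - \frac{3}{110 + 2 q^{2}}$ ($Y{\left(q \right)} = - \frac{3}{\left(\left(q^{2} + q q\right) - 50\right) + 160} = - \frac{3}{\left(\left(q^{2} + q^{2}\right) - 50\right) + 160} = - \frac{3}{\left(2 q^{2} - 50\right) + 160} = - \frac{3}{\left(-50 + 2 q^{2}\right) + 160} = - \frac{3}{110 + 2 q^{2}}$)
$\left(15046 - 19746\right) \left(Y{\left(-214 \right)} + L\right) = \left(15046 - 19746\right) \left(- \frac{3}{110 + 2 \left(-214\right)^{2}} + 40855\right) = - 4700 \left(- \frac{3}{110 + 2 \cdot 45796} + 40855\right) = - 4700 \left(- \frac{3}{110 + 91592} + 40855\right) = - 4700 \left(- \frac{3}{91702} + 40855\right) = \left(-4700\right) \frac{3746485207}{91702} = - \frac{8804240236450}{45851}$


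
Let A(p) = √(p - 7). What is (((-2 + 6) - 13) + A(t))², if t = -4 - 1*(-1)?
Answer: (9 - I*√10)² ≈ 71.0 - 56.921*I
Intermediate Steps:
t = -3 (t = -4 + 1 = -3)
A(p) = √(-7 + p)
(((-2 + 6) - 13) + A(t))² = (((-2 + 6) - 13) + √(-7 - 3))² = ((4 - 13) + √(-10))² = (-9 + I*√10)²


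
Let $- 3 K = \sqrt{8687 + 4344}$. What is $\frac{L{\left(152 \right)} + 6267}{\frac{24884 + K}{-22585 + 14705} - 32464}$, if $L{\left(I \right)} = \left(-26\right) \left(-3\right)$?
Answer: $- \frac{115125318200829600}{589092494977513513} - \frac{149995800 \sqrt{13031}}{589092494977513513} \approx -0.19543$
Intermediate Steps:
$L{\left(I \right)} = 78$
$K = - \frac{\sqrt{13031}}{3}$ ($K = - \frac{\sqrt{8687 + 4344}}{3} = - \frac{\sqrt{13031}}{3} \approx -38.051$)
$\frac{L{\left(152 \right)} + 6267}{\frac{24884 + K}{-22585 + 14705} - 32464} = \frac{78 + 6267}{\frac{24884 - \frac{\sqrt{13031}}{3}}{-22585 + 14705} - 32464} = \frac{6345}{\frac{24884 - \frac{\sqrt{13031}}{3}}{-7880} - 32464} = \frac{6345}{\left(24884 - \frac{\sqrt{13031}}{3}\right) \left(- \frac{1}{7880}\right) - 32464} = \frac{6345}{\left(- \frac{6221}{1970} + \frac{\sqrt{13031}}{23640}\right) - 32464} = \frac{6345}{- \frac{63960301}{1970} + \frac{\sqrt{13031}}{23640}}$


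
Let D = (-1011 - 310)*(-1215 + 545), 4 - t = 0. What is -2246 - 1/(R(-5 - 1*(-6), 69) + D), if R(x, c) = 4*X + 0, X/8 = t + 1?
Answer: -1988226581/885230 ≈ -2246.0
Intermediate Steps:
t = 4 (t = 4 - 1*0 = 4 + 0 = 4)
X = 40 (X = 8*(4 + 1) = 8*5 = 40)
R(x, c) = 160 (R(x, c) = 4*40 + 0 = 160 + 0 = 160)
D = 885070 (D = -1321*(-670) = 885070)
-2246 - 1/(R(-5 - 1*(-6), 69) + D) = -2246 - 1/(160 + 885070) = -2246 - 1/885230 = -1988226581/885230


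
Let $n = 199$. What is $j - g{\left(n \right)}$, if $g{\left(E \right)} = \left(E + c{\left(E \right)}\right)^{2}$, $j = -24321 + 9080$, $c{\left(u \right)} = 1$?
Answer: $-55241$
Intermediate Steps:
$j = -15241$
$g{\left(E \right)} = \left(1 + E\right)^{2}$ ($g{\left(E \right)} = \left(E + 1\right)^{2} = \left(1 + E\right)^{2}$)
$j - g{\left(n \right)} = -15241 - \left(1 + 199\right)^{2} = -15241 - 200^{2} = -15241 - 40000 = -55241$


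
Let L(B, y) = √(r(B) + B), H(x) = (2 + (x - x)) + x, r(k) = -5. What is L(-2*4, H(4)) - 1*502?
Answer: -502 + I*√13 ≈ -502.0 + 3.6056*I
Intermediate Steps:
H(x) = 2 + x (H(x) = (2 + 0) + x = 2 + x)
L(B, y) = √(-5 + B)
L(-2*4, H(4)) - 1*502 = √(-5 - 2*4) - 1*502 = √(-5 - 8) - 502 = √(-13) - 502 = I*√13 - 502 = -502 + I*√13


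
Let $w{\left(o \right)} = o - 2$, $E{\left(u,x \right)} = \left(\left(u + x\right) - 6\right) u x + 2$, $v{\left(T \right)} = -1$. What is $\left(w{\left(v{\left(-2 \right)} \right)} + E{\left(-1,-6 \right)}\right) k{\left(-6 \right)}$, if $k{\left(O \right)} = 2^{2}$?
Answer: $-316$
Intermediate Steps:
$k{\left(O \right)} = 4$
$E{\left(u,x \right)} = 2 + u x \left(-6 + u + x\right)$ ($E{\left(u,x \right)} = \left(-6 + u + x\right) u x + 2 = u \left(-6 + u + x\right) x + 2 = u x \left(-6 + u + x\right) + 2 = 2 + u x \left(-6 + u + x\right)$)
$w{\left(o \right)} = -2 + o$
$\left(w{\left(v{\left(-2 \right)} \right)} + E{\left(-1,-6 \right)}\right) k{\left(-6 \right)} = \left(\left(-2 - 1\right) - \left(34 + 6 + 36\right)\right) 4 = \left(-3 - 76\right) 4 = \left(-79\right) 4 = -316$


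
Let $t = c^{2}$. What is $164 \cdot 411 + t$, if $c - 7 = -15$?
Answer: $67468$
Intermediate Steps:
$c = -8$ ($c = 7 - 15 = -8$)
$t = 64$ ($t = \left(-8\right)^{2} = 64$)
$164 \cdot 411 + t = 164 \cdot 411 + 64 = 67404 + 64 = 67468$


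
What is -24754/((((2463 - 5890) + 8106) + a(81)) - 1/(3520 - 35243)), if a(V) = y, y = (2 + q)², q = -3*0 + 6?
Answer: -392635571/75231095 ≈ -5.2191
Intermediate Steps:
q = 6 (q = 0 + 6 = 6)
y = 64 (y = (2 + 6)² = 8² = 64)
a(V) = 64
-24754/((((2463 - 5890) + 8106) + a(81)) - 1/(3520 - 35243)) = -24754/((((2463 - 5890) + 8106) + 64) - 1/(3520 - 35243)) = -24754/(((-3427 + 8106) + 64) - 1/(-31723)) = -24754/((4679 + 64) - 1*(-1/31723)) = -24754/(4743 + 1/31723) = -24754/150462190/31723 = -24754*31723/150462190 = -392635571/75231095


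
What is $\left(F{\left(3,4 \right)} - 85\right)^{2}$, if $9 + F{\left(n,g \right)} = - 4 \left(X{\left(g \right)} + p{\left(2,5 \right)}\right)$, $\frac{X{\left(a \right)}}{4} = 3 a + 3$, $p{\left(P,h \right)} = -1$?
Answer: $108900$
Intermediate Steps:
$X{\left(a \right)} = 12 + 12 a$ ($X{\left(a \right)} = 4 \left(3 a + 3\right) = 4 \left(3 + 3 a\right) = 12 + 12 a$)
$F{\left(n,g \right)} = -53 - 48 g$ ($F{\left(n,g \right)} = -9 - 4 \left(\left(12 + 12 g\right) - 1\right) = -9 - 4 \left(11 + 12 g\right) = -9 - \left(44 + 48 g\right) = -53 - 48 g$)
$\left(F{\left(3,4 \right)} - 85\right)^{2} = \left(\left(-53 - 192\right) - 85\right)^{2} = \left(-245 - 85\right)^{2} = \left(-330\right)^{2} = 108900$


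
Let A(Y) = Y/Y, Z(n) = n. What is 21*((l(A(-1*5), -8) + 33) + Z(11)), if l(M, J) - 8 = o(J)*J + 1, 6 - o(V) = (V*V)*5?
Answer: 53865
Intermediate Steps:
A(Y) = 1
o(V) = 6 - 5*V**2 (o(V) = 6 - V*V*5 = 6 - V**2*5 = 6 - 5*V**2)
l(M, J) = 9 + J*(6 - 5*J**2) (l(M, J) = 8 + ((6 - 5*J**2)*J + 1) = 8 + (J*(6 - 5*J**2) + 1) = 8 + (1 + J*(6 - 5*J**2)) = 9 + J*(6 - 5*J**2))
21*((l(A(-1*5), -8) + 33) + Z(11)) = 21*(((9 - 1*(-8)*(-6 + 5*(-8)**2)) + 33) + 11) = 21*(((9 - 1*(-8)*(-6 + 5*64)) + 33) + 11) = 21*(((9 - 1*(-8)*(-6 + 320)) + 33) + 11) = 21*(((9 - 1*(-8)*314) + 33) + 11) = 21*(((9 + 2512) + 33) + 11) = 21*((2521 + 33) + 11) = 21*(2554 + 11) = 21*2565 = 53865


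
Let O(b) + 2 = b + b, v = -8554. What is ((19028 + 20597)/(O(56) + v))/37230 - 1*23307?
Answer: -1465404885293/62874024 ≈ -23307.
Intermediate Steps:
O(b) = -2 + 2*b (O(b) = -2 + (b + b) = -2 + 2*b)
((19028 + 20597)/(O(56) + v))/37230 - 1*23307 = ((19028 + 20597)/((-2 + 2*56) - 8554))/37230 - 1*23307 = (39625/((-2 + 112) - 8554))*(1/37230) - 23307 = (39625/(110 - 8554))*(1/37230) - 23307 = (39625/(-8444))*(1/37230) - 23307 = (39625*(-1/8444))*(1/37230) - 23307 = -39625/8444*1/37230 - 23307 = -7925/62874024 - 23307 = -1465404885293/62874024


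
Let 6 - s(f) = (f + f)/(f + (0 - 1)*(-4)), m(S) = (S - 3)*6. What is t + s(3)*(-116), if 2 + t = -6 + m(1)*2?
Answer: -4400/7 ≈ -628.57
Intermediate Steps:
m(S) = -18 + 6*S (m(S) = (-3 + S)*6 = -18 + 6*S)
t = -32 (t = -2 + (-6 + (-18 + 6*1)*2) = -2 + (-6 + (-18 + 6)*2) = -2 + (-6 - 12*2) = -2 + (-6 - 24) = -2 - 30 = -32)
s(f) = 6 - 2*f/(4 + f) (s(f) = 6 - (f + f)/(f + (0 - 1)*(-4)) = 6 - 2*f/(f - 1*(-4)) = 6 - 2*f/(f + 4) = 6 - 2*f/(4 + f))
t + s(3)*(-116) = -32 + (4*(6 + 3)/(4 + 3))*(-116) = -32 + (4*9/7)*(-116) = -32 + (4*(⅐)*9)*(-116) = -32 + (36/7)*(-116) = -32 - 4176/7 = -4400/7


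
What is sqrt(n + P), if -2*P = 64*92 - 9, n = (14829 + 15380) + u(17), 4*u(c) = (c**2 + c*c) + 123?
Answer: sqrt(109779)/2 ≈ 165.66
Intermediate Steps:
u(c) = 123/4 + c**2/2 (u(c) = ((c**2 + c*c) + 123)/4 = ((c**2 + c**2) + 123)/4 = (2*c**2 + 123)/4 = (123 + 2*c**2)/4 = 123/4 + c**2/2)
n = 121537/4 (n = (14829 + 15380) + (123/4 + (1/2)*17**2) = 30209 + (123/4 + (1/2)*289) = 30209 + (123/4 + 289/2) = 30209 + 701/4 = 121537/4 ≈ 30384.)
P = -5879/2 (P = -(64*92 - 9)/2 = -(5888 - 9)/2 = -1/2*5879 = -5879/2 ≈ -2939.5)
sqrt(n + P) = sqrt(121537/4 - 5879/2) = sqrt(109779/4) = sqrt(109779)/2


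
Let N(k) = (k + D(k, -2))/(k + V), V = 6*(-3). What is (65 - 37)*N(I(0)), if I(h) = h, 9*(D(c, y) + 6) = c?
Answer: 28/3 ≈ 9.3333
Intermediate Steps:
D(c, y) = -6 + c/9
V = -18
N(k) = (-6 + 10*k/9)/(-18 + k) (N(k) = (k + (-6 + k/9))/(k - 18) = (-6 + 10*k/9)/(-18 + k))
(65 - 37)*N(I(0)) = (65 - 37)*(2*(-27 + 5*0)/(9*(-18 + 0))) = 28*((2/9)*(-27 + 0)/(-18)) = 28*((2/9)*(-1/18)*(-27)) = 28*(⅓) = 28/3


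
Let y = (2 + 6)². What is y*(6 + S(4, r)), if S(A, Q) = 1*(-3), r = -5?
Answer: 192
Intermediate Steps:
y = 64 (y = 8² = 64)
S(A, Q) = -3
y*(6 + S(4, r)) = 64*(6 - 3) = 64*3 = 192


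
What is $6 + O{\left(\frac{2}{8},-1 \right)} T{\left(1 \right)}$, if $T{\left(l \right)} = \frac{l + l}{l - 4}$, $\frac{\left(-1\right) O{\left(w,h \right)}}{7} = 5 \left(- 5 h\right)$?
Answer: $\frac{368}{3} \approx 122.67$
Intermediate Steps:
$O{\left(w,h \right)} = 175 h$ ($O{\left(w,h \right)} = - 7 \cdot 5 \left(- 5 h\right) = - 7 \left(- 25 h\right) = 175 h$)
$T{\left(l \right)} = \frac{2 l}{-4 + l}$
$6 + O{\left(\frac{2}{8},-1 \right)} T{\left(1 \right)} = 6 + 175 \left(-1\right) 2 \cdot 1 \frac{1}{-4 + 1} = 6 - 175 \cdot 2 \cdot 1 \frac{1}{-3} = 6 - 175 \cdot 2 \cdot 1 \left(- \frac{1}{3}\right) = 6 - - \frac{350}{3} = 6 + \frac{350}{3} = \frac{368}{3}$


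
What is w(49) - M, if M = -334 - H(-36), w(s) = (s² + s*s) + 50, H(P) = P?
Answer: 5150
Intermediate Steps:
w(s) = 50 + 2*s² (w(s) = (s² + s²) + 50 = 2*s² + 50 = 50 + 2*s²)
M = -298 (M = -334 - 1*(-36) = -334 + 36 = -298)
w(49) - M = (50 + 2*49²) - 1*(-298) = (50 + 2*2401) + 298 = (50 + 4802) + 298 = 4852 + 298 = 5150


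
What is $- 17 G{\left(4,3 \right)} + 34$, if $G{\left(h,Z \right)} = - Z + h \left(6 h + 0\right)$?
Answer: $-1547$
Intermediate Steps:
$G{\left(h,Z \right)} = - Z + 6 h^{2}$ ($G{\left(h,Z \right)} = - Z + h 6 h = - Z + 6 h^{2}$)
$- 17 G{\left(4,3 \right)} + 34 = - 17 \left(\left(-1\right) 3 + 6 \cdot 4^{2}\right) + 34 = - 17 \left(-3 + 6 \cdot 16\right) + 34 = - 17 \left(-3 + 96\right) + 34 = \left(-17\right) 93 + 34 = -1581 + 34 = -1547$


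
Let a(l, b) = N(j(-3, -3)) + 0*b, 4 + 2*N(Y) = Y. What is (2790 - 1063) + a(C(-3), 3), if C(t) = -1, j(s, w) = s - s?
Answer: 1725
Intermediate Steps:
j(s, w) = 0
N(Y) = -2 + Y/2
a(l, b) = -2 (a(l, b) = (-2 + (1/2)*0) + 0*b = (-2 + 0) + 0 = -2 + 0 = -2)
(2790 - 1063) + a(C(-3), 3) = (2790 - 1063) - 2 = 1727 - 2 = 1725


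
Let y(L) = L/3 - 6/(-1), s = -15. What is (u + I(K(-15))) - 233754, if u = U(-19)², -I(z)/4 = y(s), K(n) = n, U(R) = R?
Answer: -233397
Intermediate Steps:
y(L) = 6 + L/3 (y(L) = L*(⅓) - 6*(-1) = L/3 + 6 = 6 + L/3)
I(z) = -4 (I(z) = -4*(6 + (⅓)*(-15)) = -4*(6 - 5) = -4*1 = -4)
u = 361 (u = (-19)² = 361)
(u + I(K(-15))) - 233754 = (361 - 4) - 233754 = 357 - 233754 = -233397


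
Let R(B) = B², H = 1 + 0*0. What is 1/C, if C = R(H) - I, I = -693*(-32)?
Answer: -1/22175 ≈ -4.5096e-5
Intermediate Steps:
H = 1 (H = 1 + 0 = 1)
I = 22176
C = -22175 (C = 1² - 1*22176 = 1 - 22176 = -22175)
1/C = 1/(-22175) = -1/22175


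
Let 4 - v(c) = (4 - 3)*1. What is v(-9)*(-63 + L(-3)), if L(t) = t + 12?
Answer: -162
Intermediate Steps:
L(t) = 12 + t
v(c) = 3 (v(c) = 4 - (4 - 3) = 4 - 1 = 3)
v(-9)*(-63 + L(-3)) = 3*(-63 + (12 - 3)) = 3*(-63 + 9) = 3*(-54) = -162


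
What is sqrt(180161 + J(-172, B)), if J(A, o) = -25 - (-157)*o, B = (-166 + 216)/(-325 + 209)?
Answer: sqrt(605749854)/58 ≈ 424.34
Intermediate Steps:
B = -25/58 (B = 50/(-116) = 50*(-1/116) = -25/58 ≈ -0.43103)
J(A, o) = -25 + 157*o
sqrt(180161 + J(-172, B)) = sqrt(180161 + (-25 + 157*(-25/58))) = sqrt(180161 + (-25 - 3925/58)) = sqrt(180161 - 5375/58) = sqrt(10443963/58) = sqrt(605749854)/58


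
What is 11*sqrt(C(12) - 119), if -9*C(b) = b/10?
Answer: 11*I*sqrt(26805)/15 ≈ 120.06*I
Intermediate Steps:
C(b) = -b/90 (C(b) = -b/(9*10) = -b/90)
11*sqrt(C(12) - 119) = 11*sqrt(-1/90*12 - 119) = 11*sqrt(-2/15 - 119) = 11*sqrt(-1787/15) = 11*(I*sqrt(26805)/15) = 11*I*sqrt(26805)/15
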